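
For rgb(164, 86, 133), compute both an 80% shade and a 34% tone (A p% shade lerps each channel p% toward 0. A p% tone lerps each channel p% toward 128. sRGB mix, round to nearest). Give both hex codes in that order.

80% shade:
  R: 164 − 131.2 = 32.8 → 33
  G: 86 + 0.8×(0−86) = 86 − 68.8 = 17.2 → 17
  B: 133 + 0.8×(0−133) = 133 − 106.4 = 26.6 → 27
  → #21111b
34% tone:
  R: 164 − 12.24 = 151.76 → 152
  G: 86 + 0.34×(128−86) = 86 + 14.28 = 100.28 → 100
  B: 133 − 1.7 = 131.3 → 131
  → #986483

#21111b, #986483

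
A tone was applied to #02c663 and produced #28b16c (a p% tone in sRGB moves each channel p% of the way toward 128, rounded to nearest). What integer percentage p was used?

#02c663 is rgb(2, 198, 99); #28b16c is rgb(40, 177, 108).
On the R channel (widest range): 40 ≈ 2 + (p/100)(128 − 2), so p ≈ 100×(40 − 2)/(128 − 2) = 3800/126 = 30.16.
p = 30 reproduces all three channels after rounding.

30%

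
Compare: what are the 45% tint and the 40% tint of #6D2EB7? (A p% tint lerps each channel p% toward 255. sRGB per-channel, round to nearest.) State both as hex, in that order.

#AF8CD7, #A782D4

#6D2EB7 is rgb(109, 46, 183).
45% tint:
  R: 109 + 0.45×(255−109) = 109 + 65.7 = 174.7 → 175
  G: 46 + 94.05 = 140.05 → 140
  B: 183 + 0.45×(255−183) = 183 + 32.4 = 215.4 → 215
  → #AF8CD7
40% tint:
  R: 109 + 58.4 = 167.4 → 167
  G: 46 + 0.4×(255−46) = 46 + 83.6 = 129.6 → 130
  B: 183 + 28.8 = 211.8 → 212
  → #A782D4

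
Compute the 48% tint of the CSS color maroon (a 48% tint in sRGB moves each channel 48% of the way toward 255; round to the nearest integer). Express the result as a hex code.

#BD7A7A

CSS maroon is rgb(128, 0, 0).
Per channel, c → c + 0.48(255 − c):
  R: 128 + 0.48×(255−128) = 128 + 60.96 = 188.96 → 189
  G: 0 + 0.48×(255−0) = 0 + 122.4 = 122.4 → 122
  B: 0 + 0.48×(255−0) = 0 + 122.4 = 122.4 → 122
rgb(189, 122, 122) = #BD7A7A.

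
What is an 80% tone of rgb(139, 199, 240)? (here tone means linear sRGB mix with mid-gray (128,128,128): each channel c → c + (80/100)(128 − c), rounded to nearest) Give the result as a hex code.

An 80% tone moves each channel 80% toward 128:
  R: 139 − 8.8 = 130.2 → 130
  G: 199 − 56.8 = 142.2 → 142
  B: 240 − 89.6 = 150.4 → 150
rgb(130, 142, 150) = #828E96.

#828E96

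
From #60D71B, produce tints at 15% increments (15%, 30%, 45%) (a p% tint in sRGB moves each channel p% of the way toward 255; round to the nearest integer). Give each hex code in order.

#60D71B is rgb(96, 215, 27).
15%: (96 + 23.85 = 119.85→120, 215 + 6 = 221→221, 27 + 34.2 = 61.2→61) → #78DD3D
30%: (96 + 47.7 = 143.7→144, 215 + 12 = 227→227, 27 + 68.4 = 95.4→95) → #90E35F
45%: (96 + 71.55 = 167.55→168, 215 + 18 = 233→233, 27 + 102.6 = 129.6→130) → #A8E982

#78DD3D, #90E35F, #A8E982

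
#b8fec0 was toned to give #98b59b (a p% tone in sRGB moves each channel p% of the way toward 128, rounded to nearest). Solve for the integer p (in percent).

#b8fec0 is rgb(184, 254, 192); #98b59b is rgb(152, 181, 155).
On the G channel (widest range): 181 ≈ 254 + (p/100)(128 − 254), so p ≈ 100×(181 − 254)/(128 − 254) = -7300/-126 = 57.94.
p = 58 reproduces all three channels after rounding.

58%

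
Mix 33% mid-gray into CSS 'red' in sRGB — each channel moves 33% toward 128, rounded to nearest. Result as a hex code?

#D52A2A

CSS red is rgb(255, 0, 0).
A 33% tone moves each channel 33% toward 128:
  R: 255 + 0.33×(128−255) = 255 − 41.91 = 213.09 → 213
  G: 0 + 0.33×(128−0) = 0 + 42.24 = 42.24 → 42
  B: 0 + 0.33×(128−0) = 0 + 42.24 = 42.24 → 42
rgb(213, 42, 42) = #D52A2A.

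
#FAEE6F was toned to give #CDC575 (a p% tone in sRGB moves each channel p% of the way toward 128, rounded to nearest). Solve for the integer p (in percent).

#FAEE6F is rgb(250, 238, 111); #CDC575 is rgb(205, 197, 117).
On the R channel (widest range): 205 ≈ 250 + (p/100)(128 − 250), so p ≈ 100×(205 − 250)/(128 − 250) = -4500/-122 = 36.89.
p = 37 reproduces all three channels after rounding.

37%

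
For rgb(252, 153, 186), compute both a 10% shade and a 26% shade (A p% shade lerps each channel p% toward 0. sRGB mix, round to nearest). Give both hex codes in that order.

10% shade:
  R: 252 − 25.2 = 226.8 → 227
  G: 153 − 15.3 = 137.7 → 138
  B: 186 + 0.1×(0−186) = 186 − 18.6 = 167.4 → 167
  → #E38AA7
26% shade:
  R: 252 − 65.52 = 186.48 → 186
  G: 153 − 39.78 = 113.22 → 113
  B: 186 + 0.26×(0−186) = 186 − 48.36 = 137.64 → 138
  → #BA718A

#E38AA7, #BA718A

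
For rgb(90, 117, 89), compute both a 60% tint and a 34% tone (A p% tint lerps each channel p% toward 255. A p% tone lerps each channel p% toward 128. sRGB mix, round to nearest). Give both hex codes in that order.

60% tint:
  R: 90 + 0.6×(255−90) = 90 + 99 = 189 → 189
  G: 117 + 82.8 = 199.8 → 200
  B: 89 + 99.6 = 188.6 → 189
  → #bdc8bd
34% tone:
  R: 90 + 12.92 = 102.92 → 103
  G: 117 + 0.34×(128−117) = 117 + 3.74 = 120.74 → 121
  B: 89 + 13.26 = 102.26 → 102
  → #677966

#bdc8bd, #677966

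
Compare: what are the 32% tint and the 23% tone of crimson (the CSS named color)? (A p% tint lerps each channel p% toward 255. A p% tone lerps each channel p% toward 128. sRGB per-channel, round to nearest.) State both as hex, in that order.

#e75f7a, #c72d4c

CSS crimson is rgb(220, 20, 60).
32% tint:
  R: 220 + 11.2 = 231.2 → 231
  G: 20 + 75.2 = 95.2 → 95
  B: 60 + 0.32×(255−60) = 60 + 62.4 = 122.4 → 122
  → #e75f7a
23% tone:
  R: 220 + 0.23×(128−220) = 220 − 21.16 = 198.84 → 199
  G: 20 + 0.23×(128−20) = 20 + 24.84 = 44.84 → 45
  B: 60 + 0.23×(128−60) = 60 + 15.64 = 75.64 → 76
  → #c72d4c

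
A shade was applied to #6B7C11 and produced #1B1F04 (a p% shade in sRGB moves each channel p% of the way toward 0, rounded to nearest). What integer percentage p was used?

75%

#6B7C11 is rgb(107, 124, 17); #1B1F04 is rgb(27, 31, 4).
On the G channel (widest range): 31 ≈ 124 + (p/100)(0 − 124), so p ≈ 100×(31 − 124)/(0 − 124) = -9300/-124 = 75.00.
p = 75 reproduces all three channels after rounding.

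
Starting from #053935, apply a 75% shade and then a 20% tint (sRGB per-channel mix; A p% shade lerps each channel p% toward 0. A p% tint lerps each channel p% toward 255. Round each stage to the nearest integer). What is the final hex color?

#343e3d

#053935 is rgb(5, 57, 53).
A 75% shade moves each channel 75% toward 0:
  R: 5 − 3.75 = 1.25 → 1
  G: 57 + 0.75×(0−57) = 57 − 42.75 = 14.25 → 14
  B: 53 − 39.75 = 13.25 → 13
After the shade: rgb(1, 14, 13) = #010e0d.
Per channel, c → c + 0.2(255 − c):
  R: 1 + 0.2×(255−1) = 1 + 50.8 = 51.8 → 52
  G: 14 + 48.2 = 62.2 → 62
  B: 13 + 48.4 = 61.4 → 61
rgb(52, 62, 61) = #343e3d.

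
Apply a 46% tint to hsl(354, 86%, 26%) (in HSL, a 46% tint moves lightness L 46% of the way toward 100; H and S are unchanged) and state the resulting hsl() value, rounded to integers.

L moves 46% from 26 toward 100: 26 + 34.04 = 60.04 → 60.
H and S are unchanged.

hsl(354, 86%, 60%)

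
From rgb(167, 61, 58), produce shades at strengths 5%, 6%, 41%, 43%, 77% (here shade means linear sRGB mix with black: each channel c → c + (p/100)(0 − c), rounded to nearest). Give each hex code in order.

#9f3a37, #9d3937, #632422, #5f2321, #260e0d

5%: (167 − 8.35 = 158.65→159, 61 − 3.05 = 57.95→58, 58 − 2.9 = 55.1→55) → #9f3a37
6%: (167 − 10.02 = 156.98→157, 61 − 3.66 = 57.34→57, 58 − 3.48 = 54.52→55) → #9d3937
41%: (167 − 68.47 = 98.53→99, 61 − 25.01 = 35.99→36, 58 − 23.78 = 34.22→34) → #632422
43%: (167 − 71.81 = 95.19→95, 61 − 26.23 = 34.77→35, 58 − 24.94 = 33.06→33) → #5f2321
77%: (167 − 128.59 = 38.41→38, 61 − 46.97 = 14.03→14, 58 − 44.66 = 13.34→13) → #260e0d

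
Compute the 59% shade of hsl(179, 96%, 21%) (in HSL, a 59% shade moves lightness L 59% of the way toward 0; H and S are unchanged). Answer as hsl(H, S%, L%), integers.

L moves 59% from 21 toward 0: 21 − 12.39 = 8.61 → 9.
H and S are unchanged.

hsl(179, 96%, 9%)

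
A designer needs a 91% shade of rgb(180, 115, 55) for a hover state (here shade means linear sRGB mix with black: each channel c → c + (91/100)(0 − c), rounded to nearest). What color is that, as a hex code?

Lerp each channel 91% toward 0:
  R: 180 + 0.91×(0−180) = 180 − 163.8 = 16.2 → 16
  G: 115 − 104.65 = 10.35 → 10
  B: 55 + 0.91×(0−55) = 55 − 50.05 = 4.95 → 5
rgb(16, 10, 5) = #100A05.

#100A05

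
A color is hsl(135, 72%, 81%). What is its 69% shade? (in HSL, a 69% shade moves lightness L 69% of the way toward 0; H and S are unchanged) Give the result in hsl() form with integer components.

hsl(135, 72%, 25%)

L moves 69% from 81 toward 0: 81 − 55.89 = 25.11 → 25.
H and S are unchanged.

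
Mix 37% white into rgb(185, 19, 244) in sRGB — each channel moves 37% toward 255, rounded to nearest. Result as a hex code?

A 37% tint moves each channel 37% toward 255:
  R: 185 + 0.37×(255−185) = 185 + 25.9 = 210.9 → 211
  G: 19 + 87.32 = 106.32 → 106
  B: 244 + 0.37×(255−244) = 244 + 4.07 = 248.07 → 248
rgb(211, 106, 248) = #D36AF8.

#D36AF8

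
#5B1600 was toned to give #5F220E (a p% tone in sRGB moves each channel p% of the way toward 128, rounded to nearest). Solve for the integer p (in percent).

#5B1600 is rgb(91, 22, 0); #5F220E is rgb(95, 34, 14).
On the B channel (widest range): 14 ≈ 0 + (p/100)(128 − 0), so p ≈ 100×(14 − 0)/(128 − 0) = 1400/128 = 10.94.
p = 11 reproduces all three channels after rounding.

11%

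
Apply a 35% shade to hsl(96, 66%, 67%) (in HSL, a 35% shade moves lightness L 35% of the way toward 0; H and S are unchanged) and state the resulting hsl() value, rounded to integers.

L moves 35% from 67 toward 0: 67 − 23.45 = 43.55 → 44.
H and S are unchanged.

hsl(96, 66%, 44%)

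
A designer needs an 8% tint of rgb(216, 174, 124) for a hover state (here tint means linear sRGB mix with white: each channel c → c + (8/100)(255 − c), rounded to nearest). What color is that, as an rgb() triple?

Lerp each channel 8% toward 255:
  R: 216 + 0.08×(255−216) = 216 + 3.12 = 219.12 → 219
  G: 174 + 0.08×(255−174) = 174 + 6.48 = 180.48 → 180
  B: 124 + 10.48 = 134.48 → 134

rgb(219, 180, 134)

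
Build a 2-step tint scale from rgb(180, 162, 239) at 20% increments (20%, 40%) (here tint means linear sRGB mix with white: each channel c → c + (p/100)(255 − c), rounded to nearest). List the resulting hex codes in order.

#c3b5f2, #d2c7f5

20%: (180 + 15 = 195→195, 162 + 18.6 = 180.6→181, 239 + 3.2 = 242.2→242) → #c3b5f2
40%: (180 + 30 = 210→210, 162 + 37.2 = 199.2→199, 239 + 6.4 = 245.4→245) → #d2c7f5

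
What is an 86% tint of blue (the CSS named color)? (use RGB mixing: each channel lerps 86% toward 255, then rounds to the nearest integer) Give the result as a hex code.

CSS blue is rgb(0, 0, 255).
Per channel, c → c + 0.86(255 − c):
  R: 0 + 0.86×(255−0) = 0 + 219.3 = 219.3 → 219
  G: 0 + 219.3 = 219.3 → 219
  B: 255 + 0.86×(255−255) = 255 + 0 = 255 → 255
rgb(219, 219, 255) = #dbdbff.

#dbdbff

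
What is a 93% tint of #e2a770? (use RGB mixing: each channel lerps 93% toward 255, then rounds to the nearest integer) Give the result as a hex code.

#e2a770 is rgb(226, 167, 112).
Per channel, c → c + 0.93(255 − c):
  R: 226 + 0.93×(255−226) = 226 + 26.97 = 252.97 → 253
  G: 167 + 0.93×(255−167) = 167 + 81.84 = 248.84 → 249
  B: 112 + 0.93×(255−112) = 112 + 132.99 = 244.99 → 245
rgb(253, 249, 245) = #fdf9f5.

#fdf9f5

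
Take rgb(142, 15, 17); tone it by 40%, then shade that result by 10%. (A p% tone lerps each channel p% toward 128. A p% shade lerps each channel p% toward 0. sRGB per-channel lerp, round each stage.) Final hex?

#7a3637

Lerp each channel 40% toward 128:
  R: 142 − 5.6 = 136.4 → 136
  G: 15 + 0.4×(128−15) = 15 + 45.2 = 60.2 → 60
  B: 17 + 44.4 = 61.4 → 61
After the tone: rgb(136, 60, 61) = #883c3d.
Per channel, c → c + 0.1(0 − c):
  R: 136 − 13.6 = 122.4 → 122
  G: 60 − 6 = 54 → 54
  B: 61 + 0.1×(0−61) = 61 − 6.1 = 54.9 → 55
rgb(122, 54, 55) = #7a3637.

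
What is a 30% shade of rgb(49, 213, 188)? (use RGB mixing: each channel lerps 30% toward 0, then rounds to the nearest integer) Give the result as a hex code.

#229584

Lerp each channel 30% toward 0:
  R: 49 + 0.3×(0−49) = 49 − 14.7 = 34.3 → 34
  G: 213 + 0.3×(0−213) = 213 − 63.9 = 149.1 → 149
  B: 188 + 0.3×(0−188) = 188 − 56.4 = 131.6 → 132
rgb(34, 149, 132) = #229584.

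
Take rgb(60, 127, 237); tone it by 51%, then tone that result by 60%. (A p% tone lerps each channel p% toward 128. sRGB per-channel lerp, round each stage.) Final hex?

Per channel, c → c + 0.51(128 − c):
  R: 60 + 0.51×(128−60) = 60 + 34.68 = 94.68 → 95
  G: 127 + 0.51 = 127.51 → 128
  B: 237 − 55.59 = 181.41 → 181
After the tone: rgb(95, 128, 181) = #5F80B5.
Per channel, c → c + 0.6(128 − c):
  R: 95 + 19.8 = 114.8 → 115
  G: 128 + 0.6×(128−128) = 128 + 0 = 128 → 128
  B: 181 + 0.6×(128−181) = 181 − 31.8 = 149.2 → 149
rgb(115, 128, 149) = #738095.

#738095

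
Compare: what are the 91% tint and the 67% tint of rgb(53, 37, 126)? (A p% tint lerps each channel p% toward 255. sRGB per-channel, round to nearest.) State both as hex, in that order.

#EDEBF3, #BCB7D4

91% tint:
  R: 53 + 0.91×(255−53) = 53 + 183.82 = 236.82 → 237
  G: 37 + 198.38 = 235.38 → 235
  B: 126 + 0.91×(255−126) = 126 + 117.39 = 243.39 → 243
  → #EDEBF3
67% tint:
  R: 53 + 135.34 = 188.34 → 188
  G: 37 + 0.67×(255−37) = 37 + 146.06 = 183.06 → 183
  B: 126 + 0.67×(255−126) = 126 + 86.43 = 212.43 → 212
  → #BCB7D4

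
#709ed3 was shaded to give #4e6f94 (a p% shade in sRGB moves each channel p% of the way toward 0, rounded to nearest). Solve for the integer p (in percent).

30%

#709ed3 is rgb(112, 158, 211); #4e6f94 is rgb(78, 111, 148).
On the B channel (widest range): 148 ≈ 211 + (p/100)(0 − 211), so p ≈ 100×(148 − 211)/(0 − 211) = -6300/-211 = 29.86.
p = 30 reproduces all three channels after rounding.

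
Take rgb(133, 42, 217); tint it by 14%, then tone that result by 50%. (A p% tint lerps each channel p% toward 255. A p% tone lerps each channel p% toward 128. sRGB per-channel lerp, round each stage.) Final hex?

Lerp each channel 14% toward 255:
  R: 133 + 17.08 = 150.08 → 150
  G: 42 + 0.14×(255−42) = 42 + 29.82 = 71.82 → 72
  B: 217 + 0.14×(255−217) = 217 + 5.32 = 222.32 → 222
After the tint: rgb(150, 72, 222) = #9648de.
A 50% tone moves each channel 50% toward 128:
  R: 150 + 0.5×(128−150) = 150 − 11 = 139 → 139
  G: 72 + 0.5×(128−72) = 72 + 28 = 100 → 100
  B: 222 − 47 = 175 → 175
rgb(139, 100, 175) = #8b64af.

#8b64af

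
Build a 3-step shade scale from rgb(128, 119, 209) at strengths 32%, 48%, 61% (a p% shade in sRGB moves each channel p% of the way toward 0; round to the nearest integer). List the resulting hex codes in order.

32%: (128 − 40.96 = 87.04→87, 119 − 38.08 = 80.92→81, 209 − 66.88 = 142.12→142) → #57518E
48%: (128 − 61.44 = 66.56→67, 119 − 57.12 = 61.88→62, 209 − 100.32 = 108.68→109) → #433E6D
61%: (128 − 78.08 = 49.92→50, 119 − 72.59 = 46.41→46, 209 − 127.49 = 81.51→82) → #322E52

#57518E, #433E6D, #322E52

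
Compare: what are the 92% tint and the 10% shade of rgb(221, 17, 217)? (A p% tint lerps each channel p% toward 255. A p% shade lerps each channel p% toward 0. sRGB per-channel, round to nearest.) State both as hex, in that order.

#FCECFC, #C70FC3

92% tint:
  R: 221 + 31.28 = 252.28 → 252
  G: 17 + 218.96 = 235.96 → 236
  B: 217 + 0.92×(255−217) = 217 + 34.96 = 251.96 → 252
  → #FCECFC
10% shade:
  R: 221 + 0.1×(0−221) = 221 − 22.1 = 198.9 → 199
  G: 17 − 1.7 = 15.3 → 15
  B: 217 − 21.7 = 195.3 → 195
  → #C70FC3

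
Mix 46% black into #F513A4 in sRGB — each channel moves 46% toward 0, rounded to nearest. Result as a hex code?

#F513A4 is rgb(245, 19, 164).
Per channel, c → c + 0.46(0 − c):
  R: 245 + 0.46×(0−245) = 245 − 112.7 = 132.3 → 132
  G: 19 + 0.46×(0−19) = 19 − 8.74 = 10.26 → 10
  B: 164 + 0.46×(0−164) = 164 − 75.44 = 88.56 → 89
rgb(132, 10, 89) = #840A59.

#840A59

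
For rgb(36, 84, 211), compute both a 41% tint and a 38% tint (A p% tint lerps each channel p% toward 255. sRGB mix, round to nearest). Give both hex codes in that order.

41% tint:
  R: 36 + 0.41×(255−36) = 36 + 89.79 = 125.79 → 126
  G: 84 + 0.41×(255−84) = 84 + 70.11 = 154.11 → 154
  B: 211 + 18.04 = 229.04 → 229
  → #7e9ae5
38% tint:
  R: 36 + 0.38×(255−36) = 36 + 83.22 = 119.22 → 119
  G: 84 + 64.98 = 148.98 → 149
  B: 211 + 0.38×(255−211) = 211 + 16.72 = 227.72 → 228
  → #7795e4

#7e9ae5, #7795e4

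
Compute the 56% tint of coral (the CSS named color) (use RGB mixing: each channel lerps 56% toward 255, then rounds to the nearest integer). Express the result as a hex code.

#FFC7B2

CSS coral is rgb(255, 127, 80).
Per channel, c → c + 0.56(255 − c):
  R: 255 + 0.56×(255−255) = 255 + 0 = 255 → 255
  G: 127 + 0.56×(255−127) = 127 + 71.68 = 198.68 → 199
  B: 80 + 0.56×(255−80) = 80 + 98 = 178 → 178
rgb(255, 199, 178) = #FFC7B2.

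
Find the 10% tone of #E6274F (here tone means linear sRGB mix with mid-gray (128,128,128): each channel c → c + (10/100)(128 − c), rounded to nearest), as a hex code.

#E6274F is rgb(230, 39, 79).
Per channel, c → c + 0.1(128 − c):
  R: 230 − 10.2 = 219.8 → 220
  G: 39 + 0.1×(128−39) = 39 + 8.9 = 47.9 → 48
  B: 79 + 0.1×(128−79) = 79 + 4.9 = 83.9 → 84
rgb(220, 48, 84) = #DC3054.

#DC3054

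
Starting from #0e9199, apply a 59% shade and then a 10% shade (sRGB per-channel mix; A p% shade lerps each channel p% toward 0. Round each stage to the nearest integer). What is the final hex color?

#0e9199 is rgb(14, 145, 153).
Per channel, c → c + 0.59(0 − c):
  R: 14 − 8.26 = 5.74 → 6
  G: 145 − 85.55 = 59.45 → 59
  B: 153 + 0.59×(0−153) = 153 − 90.27 = 62.73 → 63
After the shade: rgb(6, 59, 63) = #063b3f.
Lerp each channel 10% toward 0:
  R: 6 + 0.1×(0−6) = 6 − 0.6 = 5.4 → 5
  G: 59 + 0.1×(0−59) = 59 − 5.9 = 53.1 → 53
  B: 63 + 0.1×(0−63) = 63 − 6.3 = 56.7 → 57
rgb(5, 53, 57) = #053539.

#053539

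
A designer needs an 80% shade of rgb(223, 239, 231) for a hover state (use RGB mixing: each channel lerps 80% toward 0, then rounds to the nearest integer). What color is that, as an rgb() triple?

Per channel, c → c + 0.8(0 − c):
  R: 223 + 0.8×(0−223) = 223 − 178.4 = 44.6 → 45
  G: 239 − 191.2 = 47.8 → 48
  B: 231 + 0.8×(0−231) = 231 − 184.8 = 46.2 → 46

rgb(45, 48, 46)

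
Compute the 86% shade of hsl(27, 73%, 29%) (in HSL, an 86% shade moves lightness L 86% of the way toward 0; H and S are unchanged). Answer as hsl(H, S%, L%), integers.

hsl(27, 73%, 4%)

L moves 86% from 29 toward 0: 29 − 24.94 = 4.06 → 4.
H and S are unchanged.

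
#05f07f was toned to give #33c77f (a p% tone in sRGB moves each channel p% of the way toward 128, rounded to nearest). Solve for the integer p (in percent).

#05f07f is rgb(5, 240, 127); #33c77f is rgb(51, 199, 127).
On the R channel (widest range): 51 ≈ 5 + (p/100)(128 − 5), so p ≈ 100×(51 − 5)/(128 − 5) = 4600/123 = 37.40.
p = 37 reproduces all three channels after rounding.

37%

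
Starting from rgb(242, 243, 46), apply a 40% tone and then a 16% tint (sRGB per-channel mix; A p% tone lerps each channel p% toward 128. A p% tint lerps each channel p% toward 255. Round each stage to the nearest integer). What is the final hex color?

Per channel, c → c + 0.4(128 − c):
  R: 242 − 45.6 = 196.4 → 196
  G: 243 − 46 = 197 → 197
  B: 46 + 0.4×(128−46) = 46 + 32.8 = 78.8 → 79
After the tone: rgb(196, 197, 79) = #C4C54F.
Per channel, c → c + 0.16(255 − c):
  R: 196 + 0.16×(255−196) = 196 + 9.44 = 205.44 → 205
  G: 197 + 0.16×(255−197) = 197 + 9.28 = 206.28 → 206
  B: 79 + 0.16×(255−79) = 79 + 28.16 = 107.16 → 107
rgb(205, 206, 107) = #CDCE6B.

#CDCE6B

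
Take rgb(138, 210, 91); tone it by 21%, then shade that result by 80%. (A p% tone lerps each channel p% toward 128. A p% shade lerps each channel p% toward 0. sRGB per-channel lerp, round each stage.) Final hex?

Lerp each channel 21% toward 128:
  R: 138 + 0.21×(128−138) = 138 − 2.1 = 135.9 → 136
  G: 210 + 0.21×(128−210) = 210 − 17.22 = 192.78 → 193
  B: 91 + 7.77 = 98.77 → 99
After the tone: rgb(136, 193, 99) = #88c163.
Lerp each channel 80% toward 0:
  R: 136 + 0.8×(0−136) = 136 − 108.8 = 27.2 → 27
  G: 193 + 0.8×(0−193) = 193 − 154.4 = 38.6 → 39
  B: 99 − 79.2 = 19.8 → 20
rgb(27, 39, 20) = #1b2714.

#1b2714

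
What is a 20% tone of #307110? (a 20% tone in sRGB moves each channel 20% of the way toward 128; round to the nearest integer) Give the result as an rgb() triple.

#307110 is rgb(48, 113, 16).
Lerp each channel 20% toward 128:
  R: 48 + 16 = 64 → 64
  G: 113 + 0.2×(128−113) = 113 + 3 = 116 → 116
  B: 16 + 22.4 = 38.4 → 38

rgb(64, 116, 38)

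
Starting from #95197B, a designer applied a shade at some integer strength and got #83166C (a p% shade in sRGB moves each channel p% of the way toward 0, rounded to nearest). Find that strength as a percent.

#95197B is rgb(149, 25, 123); #83166C is rgb(131, 22, 108).
On the R channel (widest range): 131 ≈ 149 + (p/100)(0 − 149), so p ≈ 100×(131 − 149)/(0 − 149) = -1800/-149 = 12.08.
p = 12 reproduces all three channels after rounding.

12%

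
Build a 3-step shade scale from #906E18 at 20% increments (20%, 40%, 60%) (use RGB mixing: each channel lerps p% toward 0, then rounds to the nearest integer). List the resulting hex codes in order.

#735813, #56420E, #3A2C0A

#906E18 is rgb(144, 110, 24).
20%: (144 − 28.8 = 115.2→115, 110 − 22 = 88→88, 24 − 4.8 = 19.2→19) → #735813
40%: (144 − 57.6 = 86.4→86, 110 − 44 = 66→66, 24 − 9.6 = 14.4→14) → #56420E
60%: (144 − 86.4 = 57.6→58, 110 − 66 = 44→44, 24 − 14.4 = 9.6→10) → #3A2C0A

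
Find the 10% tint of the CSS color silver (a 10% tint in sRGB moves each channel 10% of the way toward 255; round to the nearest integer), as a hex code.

CSS silver is rgb(192, 192, 192).
Per channel, c → c + 0.1(255 − c):
  R: 192 + 6.3 = 198.3 → 198
  G: 192 + 0.1×(255−192) = 192 + 6.3 = 198.3 → 198
  B: 192 + 0.1×(255−192) = 192 + 6.3 = 198.3 → 198
rgb(198, 198, 198) = #C6C6C6.

#C6C6C6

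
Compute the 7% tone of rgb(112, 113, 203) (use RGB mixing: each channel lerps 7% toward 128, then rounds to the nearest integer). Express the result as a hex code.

Per channel, c → c + 0.07(128 − c):
  R: 112 + 1.12 = 113.12 → 113
  G: 113 + 1.05 = 114.05 → 114
  B: 203 − 5.25 = 197.75 → 198
rgb(113, 114, 198) = #7172C6.

#7172C6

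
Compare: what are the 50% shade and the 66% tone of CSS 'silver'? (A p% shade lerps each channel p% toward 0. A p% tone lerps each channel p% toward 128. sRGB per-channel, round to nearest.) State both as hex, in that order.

#606060, #969696

CSS silver is rgb(192, 192, 192).
50% shade:
  R: 192 + 0.5×(0−192) = 192 − 96 = 96 → 96
  G: 192 + 0.5×(0−192) = 192 − 96 = 96 → 96
  B: 192 − 96 = 96 → 96
  → #606060
66% tone:
  R: 192 − 42.24 = 149.76 → 150
  G: 192 + 0.66×(128−192) = 192 − 42.24 = 149.76 → 150
  B: 192 + 0.66×(128−192) = 192 − 42.24 = 149.76 → 150
  → #969696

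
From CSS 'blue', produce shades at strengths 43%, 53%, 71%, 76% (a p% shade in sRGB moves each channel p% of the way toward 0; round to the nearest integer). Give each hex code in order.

#000091, #000078, #00004A, #00003D

CSS blue is rgb(0, 0, 255).
43%: (0→0, 0→0, 255 − 109.65 = 145.35→145) → #000091
53%: (0→0, 0→0, 255 − 135.15 = 119.85→120) → #000078
71%: (0→0, 0→0, 255 − 181.05 = 73.95→74) → #00004A
76%: (0→0, 0→0, 255 − 193.8 = 61.2→61) → #00003D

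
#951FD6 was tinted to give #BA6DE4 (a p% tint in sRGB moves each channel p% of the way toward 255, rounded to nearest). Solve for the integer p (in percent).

#951FD6 is rgb(149, 31, 214); #BA6DE4 is rgb(186, 109, 228).
On the G channel (widest range): 109 ≈ 31 + (p/100)(255 − 31), so p ≈ 100×(109 − 31)/(255 − 31) = 7800/224 = 34.82.
p = 35 reproduces all three channels after rounding.

35%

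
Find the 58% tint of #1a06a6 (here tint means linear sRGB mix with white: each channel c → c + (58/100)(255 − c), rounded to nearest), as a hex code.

#9f96da

#1a06a6 is rgb(26, 6, 166).
Lerp each channel 58% toward 255:
  R: 26 + 0.58×(255−26) = 26 + 132.82 = 158.82 → 159
  G: 6 + 0.58×(255−6) = 6 + 144.42 = 150.42 → 150
  B: 166 + 0.58×(255−166) = 166 + 51.62 = 217.62 → 218
rgb(159, 150, 218) = #9f96da.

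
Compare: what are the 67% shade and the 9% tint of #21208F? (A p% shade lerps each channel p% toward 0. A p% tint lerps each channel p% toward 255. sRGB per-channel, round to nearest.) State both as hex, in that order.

#0B0B2F, #353499

#21208F is rgb(33, 32, 143).
67% shade:
  R: 33 + 0.67×(0−33) = 33 − 22.11 = 10.89 → 11
  G: 32 − 21.44 = 10.56 → 11
  B: 143 + 0.67×(0−143) = 143 − 95.81 = 47.19 → 47
  → #0B0B2F
9% tint:
  R: 33 + 19.98 = 52.98 → 53
  G: 32 + 0.09×(255−32) = 32 + 20.07 = 52.07 → 52
  B: 143 + 0.09×(255−143) = 143 + 10.08 = 153.08 → 153
  → #353499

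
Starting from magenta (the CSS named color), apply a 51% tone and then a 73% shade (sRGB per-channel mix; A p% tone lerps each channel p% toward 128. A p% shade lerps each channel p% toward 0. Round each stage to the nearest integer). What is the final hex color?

#331233

CSS magenta is rgb(255, 0, 255).
Lerp each channel 51% toward 128:
  R: 255 + 0.51×(128−255) = 255 − 64.77 = 190.23 → 190
  G: 0 + 65.28 = 65.28 → 65
  B: 255 − 64.77 = 190.23 → 190
After the tone: rgb(190, 65, 190) = #be41be.
Per channel, c → c + 0.73(0 − c):
  R: 190 − 138.7 = 51.3 → 51
  G: 65 − 47.45 = 17.55 → 18
  B: 190 − 138.7 = 51.3 → 51
rgb(51, 18, 51) = #331233.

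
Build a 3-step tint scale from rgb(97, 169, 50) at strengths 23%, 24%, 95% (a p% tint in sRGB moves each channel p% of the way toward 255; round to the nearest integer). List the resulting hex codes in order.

#85bd61, #87be63, #f7fbf5

23%: (97 + 36.34 = 133.34→133, 169 + 19.78 = 188.78→189, 50 + 47.15 = 97.15→97) → #85bd61
24%: (97 + 37.92 = 134.92→135, 169 + 20.64 = 189.64→190, 50 + 49.2 = 99.2→99) → #87be63
95%: (97 + 150.1 = 247.1→247, 169 + 81.7 = 250.7→251, 50 + 194.75 = 244.75→245) → #f7fbf5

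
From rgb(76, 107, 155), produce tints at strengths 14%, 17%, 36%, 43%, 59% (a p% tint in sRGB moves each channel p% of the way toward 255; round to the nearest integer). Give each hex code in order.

14%: (76 + 25.06 = 101.06→101, 107 + 20.72 = 127.72→128, 155 + 14 = 169→169) → #6580A9
17%: (76 + 30.43 = 106.43→106, 107 + 25.16 = 132.16→132, 155 + 17 = 172→172) → #6A84AC
36%: (76 + 64.44 = 140.44→140, 107 + 53.28 = 160.28→160, 155 + 36 = 191→191) → #8CA0BF
43%: (76 + 76.97 = 152.97→153, 107 + 63.64 = 170.64→171, 155 + 43 = 198→198) → #99ABC6
59%: (76 + 105.61 = 181.61→182, 107 + 87.32 = 194.32→194, 155 + 59 = 214→214) → #B6C2D6

#6580A9, #6A84AC, #8CA0BF, #99ABC6, #B6C2D6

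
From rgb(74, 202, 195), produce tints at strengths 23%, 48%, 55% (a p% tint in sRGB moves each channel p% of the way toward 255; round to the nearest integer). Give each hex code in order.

23%: (74 + 41.63 = 115.63→116, 202 + 12.19 = 214.19→214, 195 + 13.8 = 208.8→209) → #74d6d1
48%: (74 + 86.88 = 160.88→161, 202 + 25.44 = 227.44→227, 195 + 28.8 = 223.8→224) → #a1e3e0
55%: (74 + 99.55 = 173.55→174, 202 + 29.15 = 231.15→231, 195 + 33 = 228→228) → #aee7e4

#74d6d1, #a1e3e0, #aee7e4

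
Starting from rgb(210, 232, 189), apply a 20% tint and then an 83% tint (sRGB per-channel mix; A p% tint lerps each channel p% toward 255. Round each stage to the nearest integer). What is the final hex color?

A 20% tint moves each channel 20% toward 255:
  R: 210 + 9 = 219 → 219
  G: 232 + 4.6 = 236.6 → 237
  B: 189 + 0.2×(255−189) = 189 + 13.2 = 202.2 → 202
After the tint: rgb(219, 237, 202) = #dbedca.
Per channel, c → c + 0.83(255 − c):
  R: 219 + 0.83×(255−219) = 219 + 29.88 = 248.88 → 249
  G: 237 + 0.83×(255−237) = 237 + 14.94 = 251.94 → 252
  B: 202 + 43.99 = 245.99 → 246
rgb(249, 252, 246) = #f9fcf6.

#f9fcf6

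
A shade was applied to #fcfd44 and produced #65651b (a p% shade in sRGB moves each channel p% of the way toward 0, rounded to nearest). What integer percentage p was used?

#fcfd44 is rgb(252, 253, 68); #65651b is rgb(101, 101, 27).
On the G channel (widest range): 101 ≈ 253 + (p/100)(0 − 253), so p ≈ 100×(101 − 253)/(0 − 253) = -15200/-253 = 60.08.
p = 60 reproduces all three channels after rounding.

60%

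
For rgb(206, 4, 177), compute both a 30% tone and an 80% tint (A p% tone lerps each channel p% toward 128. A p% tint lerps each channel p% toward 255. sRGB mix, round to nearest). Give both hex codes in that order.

30% tone:
  R: 206 + 0.3×(128−206) = 206 − 23.4 = 182.6 → 183
  G: 4 + 37.2 = 41.2 → 41
  B: 177 + 0.3×(128−177) = 177 − 14.7 = 162.3 → 162
  → #b729a2
80% tint:
  R: 206 + 0.8×(255−206) = 206 + 39.2 = 245.2 → 245
  G: 4 + 200.8 = 204.8 → 205
  B: 177 + 0.8×(255−177) = 177 + 62.4 = 239.4 → 239
  → #f5cdef

#b729a2, #f5cdef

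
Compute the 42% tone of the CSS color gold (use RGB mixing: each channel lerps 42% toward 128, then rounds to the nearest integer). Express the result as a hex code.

CSS gold is rgb(255, 215, 0).
Lerp each channel 42% toward 128:
  R: 255 + 0.42×(128−255) = 255 − 53.34 = 201.66 → 202
  G: 215 − 36.54 = 178.46 → 178
  B: 0 + 0.42×(128−0) = 0 + 53.76 = 53.76 → 54
rgb(202, 178, 54) = #CAB236.

#CAB236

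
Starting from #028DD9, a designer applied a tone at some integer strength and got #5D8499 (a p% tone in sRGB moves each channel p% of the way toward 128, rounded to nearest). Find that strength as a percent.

#028DD9 is rgb(2, 141, 217); #5D8499 is rgb(93, 132, 153).
On the R channel (widest range): 93 ≈ 2 + (p/100)(128 − 2), so p ≈ 100×(93 − 2)/(128 − 2) = 9100/126 = 72.22.
p = 72 reproduces all three channels after rounding.

72%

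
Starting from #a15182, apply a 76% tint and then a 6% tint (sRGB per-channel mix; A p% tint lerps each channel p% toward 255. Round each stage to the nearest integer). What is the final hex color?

#e9d8e3

#a15182 is rgb(161, 81, 130).
A 76% tint moves each channel 76% toward 255:
  R: 161 + 71.44 = 232.44 → 232
  G: 81 + 0.76×(255−81) = 81 + 132.24 = 213.24 → 213
  B: 130 + 95 = 225 → 225
After the tint: rgb(232, 213, 225) = #e8d5e1.
Lerp each channel 6% toward 255:
  R: 232 + 1.38 = 233.38 → 233
  G: 213 + 0.06×(255−213) = 213 + 2.52 = 215.52 → 216
  B: 225 + 0.06×(255−225) = 225 + 1.8 = 226.8 → 227
rgb(233, 216, 227) = #e9d8e3.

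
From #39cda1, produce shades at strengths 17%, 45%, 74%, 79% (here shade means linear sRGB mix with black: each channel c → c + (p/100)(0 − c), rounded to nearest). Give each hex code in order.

#39cda1 is rgb(57, 205, 161).
17%: (57 − 9.69 = 47.31→47, 205 − 34.85 = 170.15→170, 161 − 27.37 = 133.63→134) → #2faa86
45%: (57 − 25.65 = 31.35→31, 205 − 92.25 = 112.75→113, 161 − 72.45 = 88.55→89) → #1f7159
74%: (57 − 42.18 = 14.82→15, 205 − 151.7 = 53.3→53, 161 − 119.14 = 41.86→42) → #0f352a
79%: (57 − 45.03 = 11.97→12, 205 − 161.95 = 43.05→43, 161 − 127.19 = 33.81→34) → #0c2b22

#2faa86, #1f7159, #0f352a, #0c2b22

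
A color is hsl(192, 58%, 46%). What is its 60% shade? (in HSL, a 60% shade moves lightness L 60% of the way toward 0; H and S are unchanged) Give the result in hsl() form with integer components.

L moves 60% from 46 toward 0: 46 − 27.6 = 18.4 → 18.
H and S are unchanged.

hsl(192, 58%, 18%)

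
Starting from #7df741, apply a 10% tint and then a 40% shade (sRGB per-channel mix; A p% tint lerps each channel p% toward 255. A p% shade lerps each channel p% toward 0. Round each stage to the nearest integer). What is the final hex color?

#539532

#7df741 is rgb(125, 247, 65).
A 10% tint moves each channel 10% toward 255:
  R: 125 + 0.1×(255−125) = 125 + 13 = 138 → 138
  G: 247 + 0.8 = 247.8 → 248
  B: 65 + 19 = 84 → 84
After the tint: rgb(138, 248, 84) = #8af854.
Per channel, c → c + 0.4(0 − c):
  R: 138 + 0.4×(0−138) = 138 − 55.2 = 82.8 → 83
  G: 248 − 99.2 = 148.8 → 149
  B: 84 + 0.4×(0−84) = 84 − 33.6 = 50.4 → 50
rgb(83, 149, 50) = #539532.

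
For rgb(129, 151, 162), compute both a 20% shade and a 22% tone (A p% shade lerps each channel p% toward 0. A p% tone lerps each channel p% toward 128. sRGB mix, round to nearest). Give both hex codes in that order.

#677982, #81929B

20% shade:
  R: 129 + 0.2×(0−129) = 129 − 25.8 = 103.2 → 103
  G: 151 − 30.2 = 120.8 → 121
  B: 162 − 32.4 = 129.6 → 130
  → #677982
22% tone:
  R: 129 + 0.22×(128−129) = 129 − 0.22 = 128.78 → 129
  G: 151 + 0.22×(128−151) = 151 − 5.06 = 145.94 → 146
  B: 162 + 0.22×(128−162) = 162 − 7.48 = 154.52 → 155
  → #81929B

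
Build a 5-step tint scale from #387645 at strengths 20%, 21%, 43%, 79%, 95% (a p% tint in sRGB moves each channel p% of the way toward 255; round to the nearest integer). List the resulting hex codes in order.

#60916A, #62936C, #8EB195, #D5E2D8, #F5F8F6

#387645 is rgb(56, 118, 69).
20%: (56 + 39.8 = 95.8→96, 118 + 27.4 = 145.4→145, 69 + 37.2 = 106.2→106) → #60916A
21%: (56 + 41.79 = 97.79→98, 118 + 28.77 = 146.77→147, 69 + 39.06 = 108.06→108) → #62936C
43%: (56 + 85.57 = 141.57→142, 118 + 58.91 = 176.91→177, 69 + 79.98 = 148.98→149) → #8EB195
79%: (56 + 157.21 = 213.21→213, 118 + 108.23 = 226.23→226, 69 + 146.94 = 215.94→216) → #D5E2D8
95%: (56 + 189.05 = 245.05→245, 118 + 130.15 = 248.15→248, 69 + 176.7 = 245.7→246) → #F5F8F6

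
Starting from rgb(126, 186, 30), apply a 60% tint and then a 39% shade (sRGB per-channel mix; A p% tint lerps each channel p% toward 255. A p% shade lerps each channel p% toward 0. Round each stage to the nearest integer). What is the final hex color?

Per channel, c → c + 0.6(255 − c):
  R: 126 + 0.6×(255−126) = 126 + 77.4 = 203.4 → 203
  G: 186 + 41.4 = 227.4 → 227
  B: 30 + 0.6×(255−30) = 30 + 135 = 165 → 165
After the tint: rgb(203, 227, 165) = #CBE3A5.
A 39% shade moves each channel 39% toward 0:
  R: 203 − 79.17 = 123.83 → 124
  G: 227 − 88.53 = 138.47 → 138
  B: 165 + 0.39×(0−165) = 165 − 64.35 = 100.65 → 101
rgb(124, 138, 101) = #7C8A65.

#7C8A65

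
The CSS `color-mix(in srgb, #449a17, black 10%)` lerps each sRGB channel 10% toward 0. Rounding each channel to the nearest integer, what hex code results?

#449a17 is rgb(68, 154, 23).
Per channel, c → c + 0.1(0 − c):
  R: 68 + 0.1×(0−68) = 68 − 6.8 = 61.2 → 61
  G: 154 − 15.4 = 138.6 → 139
  B: 23 + 0.1×(0−23) = 23 − 2.3 = 20.7 → 21
rgb(61, 139, 21) = #3d8b15.

#3d8b15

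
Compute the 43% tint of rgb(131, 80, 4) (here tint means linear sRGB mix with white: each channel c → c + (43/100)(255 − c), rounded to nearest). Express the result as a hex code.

#B89B70

Per channel, c → c + 0.43(255 − c):
  R: 131 + 0.43×(255−131) = 131 + 53.32 = 184.32 → 184
  G: 80 + 75.25 = 155.25 → 155
  B: 4 + 107.93 = 111.93 → 112
rgb(184, 155, 112) = #B89B70.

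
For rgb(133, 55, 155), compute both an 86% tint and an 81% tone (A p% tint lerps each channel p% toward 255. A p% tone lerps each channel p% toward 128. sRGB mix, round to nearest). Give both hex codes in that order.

86% tint:
  R: 133 + 104.92 = 237.92 → 238
  G: 55 + 0.86×(255−55) = 55 + 172 = 227 → 227
  B: 155 + 86 = 241 → 241
  → #EEE3F1
81% tone:
  R: 133 + 0.81×(128−133) = 133 − 4.05 = 128.95 → 129
  G: 55 + 0.81×(128−55) = 55 + 59.13 = 114.13 → 114
  B: 155 + 0.81×(128−155) = 155 − 21.87 = 133.13 → 133
  → #817285

#EEE3F1, #817285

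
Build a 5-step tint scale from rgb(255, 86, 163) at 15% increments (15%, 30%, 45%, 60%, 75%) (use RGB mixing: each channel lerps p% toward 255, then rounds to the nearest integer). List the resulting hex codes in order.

#ff6fb1, #ff89bf, #ffa2cc, #ffbbda, #ffd5e8

15%: (255→255, 86 + 25.35 = 111.35→111, 163 + 13.8 = 176.8→177) → #ff6fb1
30%: (255→255, 86 + 50.7 = 136.7→137, 163 + 27.6 = 190.6→191) → #ff89bf
45%: (255→255, 86 + 76.05 = 162.05→162, 163 + 41.4 = 204.4→204) → #ffa2cc
60%: (255→255, 86 + 101.4 = 187.4→187, 163 + 55.2 = 218.2→218) → #ffbbda
75%: (255→255, 86 + 126.75 = 212.75→213, 163 + 69 = 232→232) → #ffd5e8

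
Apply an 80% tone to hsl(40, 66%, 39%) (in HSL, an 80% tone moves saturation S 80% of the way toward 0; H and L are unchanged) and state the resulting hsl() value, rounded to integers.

S moves 80% from 66 toward 0: 66 − 52.8 = 13.2 → 13.
H and L are unchanged.

hsl(40, 13%, 39%)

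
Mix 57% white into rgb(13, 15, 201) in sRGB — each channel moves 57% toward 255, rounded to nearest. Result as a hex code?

Lerp each channel 57% toward 255:
  R: 13 + 0.57×(255−13) = 13 + 137.94 = 150.94 → 151
  G: 15 + 0.57×(255−15) = 15 + 136.8 = 151.8 → 152
  B: 201 + 0.57×(255−201) = 201 + 30.78 = 231.78 → 232
rgb(151, 152, 232) = #9798E8.

#9798E8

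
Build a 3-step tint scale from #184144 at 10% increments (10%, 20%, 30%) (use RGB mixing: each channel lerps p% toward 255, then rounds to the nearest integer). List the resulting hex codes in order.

#184144 is rgb(24, 65, 68).
10%: (24 + 23.1 = 47.1→47, 65 + 19 = 84→84, 68 + 18.7 = 86.7→87) → #2F5457
20%: (24 + 46.2 = 70.2→70, 65 + 38 = 103→103, 68 + 37.4 = 105.4→105) → #466769
30%: (24 + 69.3 = 93.3→93, 65 + 57 = 122→122, 68 + 56.1 = 124.1→124) → #5D7A7C

#2F5457, #466769, #5D7A7C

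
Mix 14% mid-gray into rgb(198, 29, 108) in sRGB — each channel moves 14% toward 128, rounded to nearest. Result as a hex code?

Per channel, c → c + 0.14(128 − c):
  R: 198 + 0.14×(128−198) = 198 − 9.8 = 188.2 → 188
  G: 29 + 0.14×(128−29) = 29 + 13.86 = 42.86 → 43
  B: 108 + 2.8 = 110.8 → 111
rgb(188, 43, 111) = #BC2B6F.

#BC2B6F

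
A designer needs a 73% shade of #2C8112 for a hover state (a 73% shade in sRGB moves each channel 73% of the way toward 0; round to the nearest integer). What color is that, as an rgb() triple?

rgb(12, 35, 5)

#2C8112 is rgb(44, 129, 18).
A 73% shade moves each channel 73% toward 0:
  R: 44 − 32.12 = 11.88 → 12
  G: 129 + 0.73×(0−129) = 129 − 94.17 = 34.83 → 35
  B: 18 − 13.14 = 4.86 → 5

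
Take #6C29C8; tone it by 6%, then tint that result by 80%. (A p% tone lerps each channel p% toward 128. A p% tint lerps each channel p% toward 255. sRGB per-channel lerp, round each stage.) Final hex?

#6C29C8 is rgb(108, 41, 200).
Lerp each channel 6% toward 128:
  R: 108 + 0.06×(128−108) = 108 + 1.2 = 109.2 → 109
  G: 41 + 5.22 = 46.22 → 46
  B: 200 + 0.06×(128−200) = 200 − 4.32 = 195.68 → 196
After the tone: rgb(109, 46, 196) = #6D2EC4.
Per channel, c → c + 0.8(255 − c):
  R: 109 + 0.8×(255−109) = 109 + 116.8 = 225.8 → 226
  G: 46 + 167.2 = 213.2 → 213
  B: 196 + 0.8×(255−196) = 196 + 47.2 = 243.2 → 243
rgb(226, 213, 243) = #E2D5F3.

#E2D5F3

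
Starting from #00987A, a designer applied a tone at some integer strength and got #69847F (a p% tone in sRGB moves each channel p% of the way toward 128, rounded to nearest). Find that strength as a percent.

#00987A is rgb(0, 152, 122); #69847F is rgb(105, 132, 127).
On the R channel (widest range): 105 ≈ 0 + (p/100)(128 − 0), so p ≈ 100×(105 − 0)/(128 − 0) = 10500/128 = 82.03.
p = 82 reproduces all three channels after rounding.

82%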